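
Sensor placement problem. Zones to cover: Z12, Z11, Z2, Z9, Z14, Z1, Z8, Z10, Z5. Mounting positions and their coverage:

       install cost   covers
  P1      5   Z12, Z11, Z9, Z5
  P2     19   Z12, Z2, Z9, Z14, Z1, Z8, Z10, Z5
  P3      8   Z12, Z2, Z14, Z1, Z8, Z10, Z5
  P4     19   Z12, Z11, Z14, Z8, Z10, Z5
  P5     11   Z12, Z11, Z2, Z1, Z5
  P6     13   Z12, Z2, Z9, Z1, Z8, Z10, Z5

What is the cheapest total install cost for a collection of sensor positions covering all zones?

13

P1, P3 cover every zone at install cost 5 + 8 = 13.
Any cover uses at least 2 sensor positions; among all covering selections none totals below 13.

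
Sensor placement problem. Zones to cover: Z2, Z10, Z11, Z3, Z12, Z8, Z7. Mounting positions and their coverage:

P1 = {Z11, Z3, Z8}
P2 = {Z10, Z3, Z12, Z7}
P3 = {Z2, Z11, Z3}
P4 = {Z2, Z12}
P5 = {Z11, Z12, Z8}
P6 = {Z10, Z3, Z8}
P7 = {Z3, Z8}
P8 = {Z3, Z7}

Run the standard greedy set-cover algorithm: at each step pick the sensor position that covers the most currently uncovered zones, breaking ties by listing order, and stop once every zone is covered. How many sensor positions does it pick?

Pick 1: P2 covers 4 new zones (Z10, Z3, Z12, Z7).
Pick 2: P1 covers 2 new zones (Z11, Z8).
Pick 3: P3 covers 1 new zones (Z2).
Greedy uses 3 sensor positions.

3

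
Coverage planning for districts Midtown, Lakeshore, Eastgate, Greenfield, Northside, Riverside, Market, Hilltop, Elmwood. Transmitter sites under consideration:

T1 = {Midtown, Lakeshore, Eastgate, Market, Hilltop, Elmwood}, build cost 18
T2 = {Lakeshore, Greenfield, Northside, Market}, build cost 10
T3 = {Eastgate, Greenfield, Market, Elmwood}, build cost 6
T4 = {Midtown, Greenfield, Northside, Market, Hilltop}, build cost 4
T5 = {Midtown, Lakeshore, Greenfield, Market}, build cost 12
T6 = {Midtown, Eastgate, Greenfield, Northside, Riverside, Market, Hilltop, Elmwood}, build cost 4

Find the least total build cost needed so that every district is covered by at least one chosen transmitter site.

14

T2, T6 cover every district at build cost 10 + 4 = 14.
Any cover uses at least 2 transmitter sites; among all covering selections none totals below 14.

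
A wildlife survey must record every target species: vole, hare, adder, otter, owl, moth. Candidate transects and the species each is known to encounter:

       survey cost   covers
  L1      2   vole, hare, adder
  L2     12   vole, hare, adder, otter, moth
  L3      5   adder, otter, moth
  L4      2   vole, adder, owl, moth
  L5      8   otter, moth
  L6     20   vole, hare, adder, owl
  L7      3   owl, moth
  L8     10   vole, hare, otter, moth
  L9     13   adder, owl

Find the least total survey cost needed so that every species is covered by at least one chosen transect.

9

L1, L3, L4 cover every species at survey cost 2 + 5 + 2 = 9.
Any cover uses at least 2 transects; among all covering selections none totals below 9.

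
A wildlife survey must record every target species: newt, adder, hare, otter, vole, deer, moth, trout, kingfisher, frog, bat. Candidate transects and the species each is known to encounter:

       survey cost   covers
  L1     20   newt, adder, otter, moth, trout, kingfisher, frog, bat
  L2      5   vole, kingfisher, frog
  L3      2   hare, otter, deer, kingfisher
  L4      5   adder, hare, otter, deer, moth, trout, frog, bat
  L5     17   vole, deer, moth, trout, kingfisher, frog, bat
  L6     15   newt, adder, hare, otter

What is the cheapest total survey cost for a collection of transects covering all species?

L2, L4, L6 cover every species at survey cost 5 + 5 + 15 = 25.
Any cover uses at least 2 transects; among all covering selections none totals below 25.
Greedy by coverage-per-survey cost would pick L3, L4, L2, L6 for 27 — worse than the optimum 25.

25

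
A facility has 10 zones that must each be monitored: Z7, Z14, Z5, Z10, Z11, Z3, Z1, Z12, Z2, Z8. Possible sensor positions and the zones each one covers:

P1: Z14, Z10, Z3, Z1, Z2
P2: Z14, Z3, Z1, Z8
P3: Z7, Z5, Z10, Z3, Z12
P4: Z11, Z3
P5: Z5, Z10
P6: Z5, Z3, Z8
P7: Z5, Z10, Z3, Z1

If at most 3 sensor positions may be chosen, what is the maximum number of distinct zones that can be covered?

9

Choosing P1, P2, P3 covers {Z7, Z14, Z5, Z10, Z3, Z1, Z12, Z2, Z8} — 9 zones.
No choice of 3 sensor positions does better; here Z11 is left uncovered.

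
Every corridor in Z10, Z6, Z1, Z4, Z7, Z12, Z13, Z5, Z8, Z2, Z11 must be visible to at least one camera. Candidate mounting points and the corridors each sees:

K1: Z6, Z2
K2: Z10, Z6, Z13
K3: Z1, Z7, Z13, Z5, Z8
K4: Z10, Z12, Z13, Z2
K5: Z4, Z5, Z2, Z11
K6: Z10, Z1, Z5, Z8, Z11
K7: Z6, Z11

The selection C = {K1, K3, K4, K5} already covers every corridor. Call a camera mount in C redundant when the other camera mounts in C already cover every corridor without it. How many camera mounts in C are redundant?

Drop K1: Z6 uncovered — not redundant.
Drop K3: Z1, Z7, Z8 uncovered — not redundant.
Drop K4: Z10, Z12 uncovered — not redundant.
Drop K5: Z4, Z11 uncovered — not redundant.
None of the camera mounts in C is redundant.

0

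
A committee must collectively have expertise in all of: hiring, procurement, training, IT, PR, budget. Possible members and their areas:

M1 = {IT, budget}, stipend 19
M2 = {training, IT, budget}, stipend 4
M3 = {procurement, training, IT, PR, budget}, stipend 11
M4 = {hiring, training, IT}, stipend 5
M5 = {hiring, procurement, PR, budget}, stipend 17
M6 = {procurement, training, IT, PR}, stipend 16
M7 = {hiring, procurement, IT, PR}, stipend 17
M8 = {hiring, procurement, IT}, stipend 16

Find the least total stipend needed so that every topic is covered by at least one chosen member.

M3, M4 cover every topic at stipend 11 + 5 = 16.
Any cover uses at least 2 members; among all covering selections none totals below 16.
Greedy by coverage-per-stipend would pick M2, M4, M3 for 20 — worse than the optimum 16.

16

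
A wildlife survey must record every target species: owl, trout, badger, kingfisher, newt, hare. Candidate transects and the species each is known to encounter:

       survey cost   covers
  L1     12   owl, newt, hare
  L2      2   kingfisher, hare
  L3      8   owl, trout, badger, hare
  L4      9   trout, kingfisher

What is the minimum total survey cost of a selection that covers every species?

22

L1, L2, L3 cover every species at survey cost 12 + 2 + 8 = 22.
Any cover uses at least 3 transects; among all covering selections none totals below 22.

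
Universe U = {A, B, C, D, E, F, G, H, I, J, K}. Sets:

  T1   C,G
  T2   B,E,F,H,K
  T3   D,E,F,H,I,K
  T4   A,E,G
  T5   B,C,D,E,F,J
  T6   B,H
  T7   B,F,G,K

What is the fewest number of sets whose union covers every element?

3

T3, T4, T5 together cover {A, B, C, D, E, F, G, H, I, J, K} — every element.
No 2 of the 7 sets cover everything (all 21 pairs fall short), so 3 is minimum.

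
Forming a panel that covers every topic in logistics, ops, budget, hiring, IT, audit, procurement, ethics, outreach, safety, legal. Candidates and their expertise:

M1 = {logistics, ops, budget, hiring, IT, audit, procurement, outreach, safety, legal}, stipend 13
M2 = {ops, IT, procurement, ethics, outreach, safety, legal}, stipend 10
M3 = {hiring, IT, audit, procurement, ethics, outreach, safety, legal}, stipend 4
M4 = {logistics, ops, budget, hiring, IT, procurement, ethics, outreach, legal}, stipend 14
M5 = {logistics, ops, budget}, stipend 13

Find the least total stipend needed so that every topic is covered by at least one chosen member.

17

M1, M3 cover every topic at stipend 13 + 4 = 17.
Any cover uses at least 2 members; among all covering selections none totals below 17.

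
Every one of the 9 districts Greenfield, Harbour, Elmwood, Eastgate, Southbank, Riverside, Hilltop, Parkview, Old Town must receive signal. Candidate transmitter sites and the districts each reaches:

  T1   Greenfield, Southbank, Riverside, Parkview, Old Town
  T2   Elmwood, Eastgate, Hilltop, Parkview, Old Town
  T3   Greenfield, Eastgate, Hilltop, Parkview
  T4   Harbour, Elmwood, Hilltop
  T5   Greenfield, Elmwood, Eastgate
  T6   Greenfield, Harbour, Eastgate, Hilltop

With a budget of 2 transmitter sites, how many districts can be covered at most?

Choosing T1, T2 covers {Greenfield, Elmwood, Eastgate, Southbank, Riverside, Hilltop, Parkview, Old Town} — 8 districts.
No choice of 2 transmitter sites does better; here Harbour is left uncovered.

8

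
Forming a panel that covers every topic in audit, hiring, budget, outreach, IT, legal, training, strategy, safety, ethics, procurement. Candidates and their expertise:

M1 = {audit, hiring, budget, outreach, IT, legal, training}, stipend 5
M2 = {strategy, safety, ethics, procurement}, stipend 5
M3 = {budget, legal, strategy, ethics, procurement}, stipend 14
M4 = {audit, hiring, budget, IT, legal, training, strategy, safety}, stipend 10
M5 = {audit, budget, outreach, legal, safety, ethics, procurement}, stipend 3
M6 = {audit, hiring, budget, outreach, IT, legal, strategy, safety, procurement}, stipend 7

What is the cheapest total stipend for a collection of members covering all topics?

M1, M2 cover every topic at stipend 5 + 5 = 10.
Any cover uses at least 2 members; among all covering selections none totals below 10.

10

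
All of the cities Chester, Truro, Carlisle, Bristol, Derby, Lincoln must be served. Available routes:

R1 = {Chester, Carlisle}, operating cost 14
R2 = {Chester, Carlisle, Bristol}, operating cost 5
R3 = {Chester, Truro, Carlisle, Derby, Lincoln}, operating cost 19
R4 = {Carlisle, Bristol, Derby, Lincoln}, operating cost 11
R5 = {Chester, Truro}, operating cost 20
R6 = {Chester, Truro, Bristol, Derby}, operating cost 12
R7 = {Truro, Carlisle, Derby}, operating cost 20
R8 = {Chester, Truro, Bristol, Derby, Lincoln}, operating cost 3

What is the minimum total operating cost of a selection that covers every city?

8

R2, R8 cover every city at operating cost 5 + 3 = 8.
Any cover uses at least 2 routes; among all covering selections none totals below 8.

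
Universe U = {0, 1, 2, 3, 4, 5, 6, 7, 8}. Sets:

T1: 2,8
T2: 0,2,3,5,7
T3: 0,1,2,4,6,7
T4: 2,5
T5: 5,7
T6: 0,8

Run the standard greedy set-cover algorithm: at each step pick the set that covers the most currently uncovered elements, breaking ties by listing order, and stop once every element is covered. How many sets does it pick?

3

Pick 1: T3 covers 6 new elements (0, 1, 2, 4, 6, 7).
Pick 2: T2 covers 2 new elements (3, 5).
Pick 3: T1 covers 1 new elements (8).
Greedy uses 3 sets.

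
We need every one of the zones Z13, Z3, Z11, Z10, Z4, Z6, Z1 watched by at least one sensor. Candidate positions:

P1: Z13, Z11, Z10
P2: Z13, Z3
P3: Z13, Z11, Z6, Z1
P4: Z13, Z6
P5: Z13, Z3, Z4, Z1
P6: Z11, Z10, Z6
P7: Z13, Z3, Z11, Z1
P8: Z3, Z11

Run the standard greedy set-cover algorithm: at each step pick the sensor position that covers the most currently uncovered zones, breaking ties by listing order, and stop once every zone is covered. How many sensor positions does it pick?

Pick 1: P3 covers 4 new zones (Z13, Z11, Z6, Z1).
Pick 2: P5 covers 2 new zones (Z3, Z4).
Pick 3: P1 covers 1 new zones (Z10).
Greedy uses 3 sensor positions. (The true minimum is 2.)

3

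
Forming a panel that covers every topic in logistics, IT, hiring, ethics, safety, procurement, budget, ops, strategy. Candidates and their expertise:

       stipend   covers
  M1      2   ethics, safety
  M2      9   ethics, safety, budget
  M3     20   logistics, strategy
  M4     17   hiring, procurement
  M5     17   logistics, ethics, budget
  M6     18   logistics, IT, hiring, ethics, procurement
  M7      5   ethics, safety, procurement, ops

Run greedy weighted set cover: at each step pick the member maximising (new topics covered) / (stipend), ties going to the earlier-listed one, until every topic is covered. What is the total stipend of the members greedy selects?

Pick 1: M1 adds 2 new (ethics, safety) at stipend 2 (ratio 2/2).
Pick 2: M7 adds 2 new (procurement, ops) at stipend 5 (ratio 2/5).
Pick 3: M6 adds 3 new (logistics, IT, hiring) at stipend 18 (ratio 3/18).
Pick 4: M2 adds 1 new (budget) at stipend 9 (ratio 1/9).
Pick 5: M3 adds 1 new (strategy) at stipend 20 (ratio 1/20).
Greedy total stipend: 2 + 5 + 18 + 9 + 20 = 54. (The true optimum is 52, so greedy overshoots here.)

54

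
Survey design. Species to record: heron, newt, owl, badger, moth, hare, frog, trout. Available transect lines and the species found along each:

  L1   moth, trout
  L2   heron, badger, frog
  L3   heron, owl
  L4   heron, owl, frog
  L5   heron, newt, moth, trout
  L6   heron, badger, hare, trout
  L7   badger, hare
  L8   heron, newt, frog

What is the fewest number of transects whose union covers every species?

L4, L5, L6 together cover {heron, newt, owl, badger, moth, hare, frog, trout} — every species.
No 2 of the 8 transects cover everything (all 28 pairs fall short), so 3 is minimum.

3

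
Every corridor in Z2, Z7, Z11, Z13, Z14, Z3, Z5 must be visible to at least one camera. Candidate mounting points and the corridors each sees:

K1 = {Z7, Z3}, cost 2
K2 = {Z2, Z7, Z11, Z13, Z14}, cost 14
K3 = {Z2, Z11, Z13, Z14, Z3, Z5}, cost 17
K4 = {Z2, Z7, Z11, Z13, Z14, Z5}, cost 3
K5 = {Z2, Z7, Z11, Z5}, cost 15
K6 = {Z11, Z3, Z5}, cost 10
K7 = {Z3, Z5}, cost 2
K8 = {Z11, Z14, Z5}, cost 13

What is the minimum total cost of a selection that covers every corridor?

5

K1, K4 cover every corridor at cost 2 + 3 = 5.
Any cover uses at least 2 camera mounts; among all covering selections none totals below 5.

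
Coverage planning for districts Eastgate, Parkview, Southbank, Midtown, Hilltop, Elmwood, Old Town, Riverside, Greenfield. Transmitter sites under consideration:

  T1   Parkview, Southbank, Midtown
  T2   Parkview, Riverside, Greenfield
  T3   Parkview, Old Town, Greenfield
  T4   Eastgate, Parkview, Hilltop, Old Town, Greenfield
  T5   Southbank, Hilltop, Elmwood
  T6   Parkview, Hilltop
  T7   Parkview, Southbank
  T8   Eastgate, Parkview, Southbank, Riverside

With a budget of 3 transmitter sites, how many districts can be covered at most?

Choosing T1, T2, T4 covers {Eastgate, Parkview, Southbank, Midtown, Hilltop, Old Town, Riverside, Greenfield} — 8 districts.
No choice of 3 transmitter sites does better; here Elmwood is left uncovered.

8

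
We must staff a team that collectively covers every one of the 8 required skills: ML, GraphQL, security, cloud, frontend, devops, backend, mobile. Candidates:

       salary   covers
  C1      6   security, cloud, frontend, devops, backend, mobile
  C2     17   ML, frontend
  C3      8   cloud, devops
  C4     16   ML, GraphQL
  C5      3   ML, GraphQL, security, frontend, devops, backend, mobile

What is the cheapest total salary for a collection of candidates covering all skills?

C1, C5 cover every skill at salary 6 + 3 = 9.
Any cover uses at least 2 candidates; among all covering selections none totals below 9.

9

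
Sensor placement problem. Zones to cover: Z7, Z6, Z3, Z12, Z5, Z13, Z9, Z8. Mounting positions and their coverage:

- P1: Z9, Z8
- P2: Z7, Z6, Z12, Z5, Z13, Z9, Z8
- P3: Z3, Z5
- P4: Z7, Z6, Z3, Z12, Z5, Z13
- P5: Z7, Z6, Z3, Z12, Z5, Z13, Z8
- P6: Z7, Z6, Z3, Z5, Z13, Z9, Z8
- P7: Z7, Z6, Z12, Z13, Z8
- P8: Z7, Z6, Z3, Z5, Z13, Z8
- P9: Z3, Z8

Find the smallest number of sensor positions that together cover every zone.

P1, P4 together cover {Z7, Z6, Z3, Z12, Z5, Z13, Z9, Z8} — every zone.
No single sensor position contains all 8 zones, so 2 is optimal.

2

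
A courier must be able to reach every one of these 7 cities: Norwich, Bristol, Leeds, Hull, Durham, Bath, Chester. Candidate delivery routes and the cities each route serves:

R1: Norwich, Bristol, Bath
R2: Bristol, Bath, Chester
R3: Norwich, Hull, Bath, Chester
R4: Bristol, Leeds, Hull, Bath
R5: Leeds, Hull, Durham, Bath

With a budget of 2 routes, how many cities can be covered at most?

6

Choosing R1, R5 covers {Norwich, Bristol, Leeds, Hull, Durham, Bath} — 6 cities.
No choice of 2 routes does better; here Chester is left uncovered.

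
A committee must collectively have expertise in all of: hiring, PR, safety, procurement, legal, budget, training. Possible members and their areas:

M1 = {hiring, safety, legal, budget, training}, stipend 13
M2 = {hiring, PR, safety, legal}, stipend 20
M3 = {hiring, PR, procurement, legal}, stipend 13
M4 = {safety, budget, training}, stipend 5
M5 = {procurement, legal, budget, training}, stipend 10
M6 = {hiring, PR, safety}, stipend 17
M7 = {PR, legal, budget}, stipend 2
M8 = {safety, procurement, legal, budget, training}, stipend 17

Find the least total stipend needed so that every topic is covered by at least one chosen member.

18

M3, M4 cover every topic at stipend 13 + 5 = 18.
Any cover uses at least 2 members; among all covering selections none totals below 18.
Greedy by coverage-per-stipend would pick M7, M4, M3 for 20 — worse than the optimum 18.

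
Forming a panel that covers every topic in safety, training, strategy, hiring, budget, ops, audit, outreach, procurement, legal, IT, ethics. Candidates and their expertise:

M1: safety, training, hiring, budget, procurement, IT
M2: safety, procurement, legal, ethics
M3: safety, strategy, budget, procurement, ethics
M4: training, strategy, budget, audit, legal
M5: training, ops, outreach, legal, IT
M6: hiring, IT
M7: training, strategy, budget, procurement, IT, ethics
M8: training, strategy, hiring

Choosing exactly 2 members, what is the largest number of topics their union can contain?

Choosing M3, M5 covers {safety, training, strategy, budget, ops, outreach, procurement, legal, IT, ethics} — 10 topics.
No choice of 2 members does better; here hiring, audit are left uncovered.

10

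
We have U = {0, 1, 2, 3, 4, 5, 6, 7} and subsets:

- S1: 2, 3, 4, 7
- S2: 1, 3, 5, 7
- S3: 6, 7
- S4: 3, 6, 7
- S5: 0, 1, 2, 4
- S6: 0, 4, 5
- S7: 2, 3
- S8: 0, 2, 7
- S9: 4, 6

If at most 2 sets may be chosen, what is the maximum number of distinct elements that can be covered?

7

Choosing S2, S5 covers {0, 1, 2, 3, 4, 5, 7} — 7 elements.
No choice of 2 sets does better; here 6 is left uncovered.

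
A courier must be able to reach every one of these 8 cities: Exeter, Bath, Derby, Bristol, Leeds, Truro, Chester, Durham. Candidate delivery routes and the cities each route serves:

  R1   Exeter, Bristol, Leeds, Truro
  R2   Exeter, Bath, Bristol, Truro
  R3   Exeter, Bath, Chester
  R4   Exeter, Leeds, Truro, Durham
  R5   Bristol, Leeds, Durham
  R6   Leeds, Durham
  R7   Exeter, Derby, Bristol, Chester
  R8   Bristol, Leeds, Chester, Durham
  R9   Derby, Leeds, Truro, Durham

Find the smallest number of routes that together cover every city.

R1, R3, R9 together cover {Exeter, Bath, Derby, Bristol, Leeds, Truro, Chester, Durham} — every city.
No 2 of the 9 routes cover everything (all 36 pairs fall short), so 3 is minimum.

3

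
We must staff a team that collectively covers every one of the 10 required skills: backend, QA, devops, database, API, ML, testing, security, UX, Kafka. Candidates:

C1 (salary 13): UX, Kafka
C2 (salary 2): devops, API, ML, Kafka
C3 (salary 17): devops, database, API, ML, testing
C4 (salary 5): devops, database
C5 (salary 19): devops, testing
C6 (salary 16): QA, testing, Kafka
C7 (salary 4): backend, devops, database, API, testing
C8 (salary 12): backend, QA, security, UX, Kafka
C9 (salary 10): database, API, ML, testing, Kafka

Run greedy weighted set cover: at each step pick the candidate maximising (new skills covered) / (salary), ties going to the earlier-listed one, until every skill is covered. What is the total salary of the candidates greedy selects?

18

Pick 1: C2 adds 4 new (devops, API, ML, Kafka) at salary 2 (ratio 4/2).
Pick 2: C7 adds 3 new (backend, database, testing) at salary 4 (ratio 3/4).
Pick 3: C8 adds 3 new (QA, security, UX) at salary 12 (ratio 3/12).
Greedy total salary: 2 + 4 + 12 = 18.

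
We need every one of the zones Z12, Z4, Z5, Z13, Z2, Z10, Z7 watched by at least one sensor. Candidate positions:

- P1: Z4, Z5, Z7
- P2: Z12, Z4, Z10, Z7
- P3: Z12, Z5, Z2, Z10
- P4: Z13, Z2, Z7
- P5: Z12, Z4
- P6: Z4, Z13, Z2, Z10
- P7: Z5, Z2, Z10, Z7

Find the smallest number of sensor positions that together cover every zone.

3

P1, P2, P4 together cover {Z12, Z4, Z5, Z13, Z2, Z10, Z7} — every zone.
No 2 of the 7 sensor positions cover everything (all 21 pairs fall short), so 3 is minimum.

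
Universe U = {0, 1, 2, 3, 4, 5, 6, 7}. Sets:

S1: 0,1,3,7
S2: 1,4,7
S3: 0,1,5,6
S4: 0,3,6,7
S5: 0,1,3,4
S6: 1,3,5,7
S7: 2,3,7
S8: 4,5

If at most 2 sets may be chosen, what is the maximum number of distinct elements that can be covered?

7

Choosing S3, S7 covers {0, 1, 2, 3, 5, 6, 7} — 7 elements.
No choice of 2 sets does better; here 4 is left uncovered.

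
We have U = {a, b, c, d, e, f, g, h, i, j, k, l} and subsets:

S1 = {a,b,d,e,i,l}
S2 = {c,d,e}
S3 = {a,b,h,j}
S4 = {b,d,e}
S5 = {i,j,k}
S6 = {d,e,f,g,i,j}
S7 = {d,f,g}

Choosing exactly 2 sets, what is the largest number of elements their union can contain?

Choosing S1, S6 covers {a, b, d, e, f, g, i, j, l} — 9 elements.
No choice of 2 sets does better; here c, h, k are left uncovered.

9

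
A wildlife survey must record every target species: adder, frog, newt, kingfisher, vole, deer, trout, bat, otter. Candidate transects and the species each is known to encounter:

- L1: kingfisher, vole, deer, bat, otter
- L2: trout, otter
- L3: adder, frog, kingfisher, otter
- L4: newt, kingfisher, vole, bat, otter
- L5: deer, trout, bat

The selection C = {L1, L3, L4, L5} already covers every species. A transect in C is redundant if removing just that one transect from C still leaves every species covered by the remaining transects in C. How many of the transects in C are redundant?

Drop L1: the rest still cover every species — redundant.
Drop L3: adder, frog uncovered — not redundant.
Drop L4: newt uncovered — not redundant.
Drop L5: trout uncovered — not redundant.
1 redundant: L1.

1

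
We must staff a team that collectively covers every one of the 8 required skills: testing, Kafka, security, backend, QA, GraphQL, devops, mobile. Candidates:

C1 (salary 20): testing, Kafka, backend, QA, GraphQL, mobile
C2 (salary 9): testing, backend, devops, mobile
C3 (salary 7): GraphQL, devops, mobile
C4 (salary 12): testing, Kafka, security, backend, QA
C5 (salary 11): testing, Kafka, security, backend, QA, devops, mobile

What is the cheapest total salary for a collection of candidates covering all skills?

18

C3, C5 cover every skill at salary 7 + 11 = 18.
Any cover uses at least 2 candidates; among all covering selections none totals below 18.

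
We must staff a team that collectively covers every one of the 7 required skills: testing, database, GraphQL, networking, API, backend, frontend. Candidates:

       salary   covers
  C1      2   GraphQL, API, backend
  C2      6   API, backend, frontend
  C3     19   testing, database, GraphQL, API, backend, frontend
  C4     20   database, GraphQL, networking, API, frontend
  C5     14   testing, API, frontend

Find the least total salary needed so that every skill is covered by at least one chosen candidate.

C1, C4, C5 cover every skill at salary 2 + 20 + 14 = 36.
Any cover uses at least 2 candidates; among all covering selections none totals below 36.
Greedy by coverage-per-salary would pick C1, C2, C3, C4 for 47 — worse than the optimum 36.

36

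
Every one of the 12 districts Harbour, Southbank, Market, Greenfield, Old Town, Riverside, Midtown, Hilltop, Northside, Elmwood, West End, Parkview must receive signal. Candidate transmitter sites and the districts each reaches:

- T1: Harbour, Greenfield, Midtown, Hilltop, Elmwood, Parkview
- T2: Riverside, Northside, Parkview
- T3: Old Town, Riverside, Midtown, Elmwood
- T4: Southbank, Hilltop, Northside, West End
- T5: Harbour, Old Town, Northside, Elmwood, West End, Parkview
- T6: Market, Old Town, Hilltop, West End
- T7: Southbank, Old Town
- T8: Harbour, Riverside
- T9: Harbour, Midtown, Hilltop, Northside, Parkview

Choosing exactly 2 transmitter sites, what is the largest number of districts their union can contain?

Choosing T1, T4 covers {Harbour, Southbank, Greenfield, Midtown, Hilltop, Northside, Elmwood, West End, Parkview} — 9 districts.
No choice of 2 transmitter sites does better; here Market, Old Town, Riverside are left uncovered.

9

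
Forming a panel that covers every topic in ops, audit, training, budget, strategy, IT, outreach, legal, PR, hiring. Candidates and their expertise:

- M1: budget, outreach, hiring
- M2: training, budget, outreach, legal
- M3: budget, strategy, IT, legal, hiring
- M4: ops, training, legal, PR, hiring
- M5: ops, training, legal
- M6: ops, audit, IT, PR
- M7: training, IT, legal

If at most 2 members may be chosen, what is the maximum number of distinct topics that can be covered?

Choosing M2, M6 covers {ops, audit, training, budget, IT, outreach, legal, PR} — 8 topics.
No choice of 2 members does better; here strategy, hiring are left uncovered.

8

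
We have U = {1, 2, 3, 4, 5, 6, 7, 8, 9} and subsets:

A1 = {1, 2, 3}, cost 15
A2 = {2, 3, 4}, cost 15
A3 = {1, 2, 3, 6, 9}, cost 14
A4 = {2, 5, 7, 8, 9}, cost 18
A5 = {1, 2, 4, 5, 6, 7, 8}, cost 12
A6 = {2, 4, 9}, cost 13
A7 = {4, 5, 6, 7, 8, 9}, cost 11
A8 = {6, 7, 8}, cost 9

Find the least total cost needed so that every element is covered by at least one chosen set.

A3, A7 cover every element at cost 14 + 11 = 25.
Any cover uses at least 2 sets; among all covering selections none totals below 25.
Greedy by coverage-per-cost would pick A5, A3 for 26 — worse than the optimum 25.

25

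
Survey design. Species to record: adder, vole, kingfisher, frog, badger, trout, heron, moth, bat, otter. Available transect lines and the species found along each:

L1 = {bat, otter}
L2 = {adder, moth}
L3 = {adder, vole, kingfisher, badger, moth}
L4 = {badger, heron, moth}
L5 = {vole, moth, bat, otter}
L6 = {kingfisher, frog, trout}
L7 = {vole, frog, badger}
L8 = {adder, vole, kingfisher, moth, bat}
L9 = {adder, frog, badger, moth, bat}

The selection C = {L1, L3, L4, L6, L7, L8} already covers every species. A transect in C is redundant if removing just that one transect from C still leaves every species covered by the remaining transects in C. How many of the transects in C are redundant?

Drop L1: otter uncovered — not redundant.
Drop L3: the rest still cover every species — redundant.
Drop L4: heron uncovered — not redundant.
Drop L6: trout uncovered — not redundant.
Drop L7: the rest still cover every species — redundant.
Drop L8: the rest still cover every species — redundant.
3 redundant: L3, L7, L8.

3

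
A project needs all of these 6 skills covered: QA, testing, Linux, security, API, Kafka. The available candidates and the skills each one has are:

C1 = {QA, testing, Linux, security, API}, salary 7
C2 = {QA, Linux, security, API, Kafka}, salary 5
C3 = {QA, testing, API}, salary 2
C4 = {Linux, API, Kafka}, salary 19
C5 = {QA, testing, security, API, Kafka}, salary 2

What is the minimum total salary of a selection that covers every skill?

7

C2, C3 cover every skill at salary 5 + 2 = 7.
Any cover uses at least 2 candidates; among all covering selections none totals below 7.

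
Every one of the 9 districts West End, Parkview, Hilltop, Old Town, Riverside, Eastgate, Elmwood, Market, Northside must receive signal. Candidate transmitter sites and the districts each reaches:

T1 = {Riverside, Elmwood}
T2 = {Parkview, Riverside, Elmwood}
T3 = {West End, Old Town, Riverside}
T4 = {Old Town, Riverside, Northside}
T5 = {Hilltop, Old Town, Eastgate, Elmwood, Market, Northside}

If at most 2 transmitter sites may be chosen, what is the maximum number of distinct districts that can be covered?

Choosing T2, T5 covers {Parkview, Hilltop, Old Town, Riverside, Eastgate, Elmwood, Market, Northside} — 8 districts.
No choice of 2 transmitter sites does better; here West End is left uncovered.

8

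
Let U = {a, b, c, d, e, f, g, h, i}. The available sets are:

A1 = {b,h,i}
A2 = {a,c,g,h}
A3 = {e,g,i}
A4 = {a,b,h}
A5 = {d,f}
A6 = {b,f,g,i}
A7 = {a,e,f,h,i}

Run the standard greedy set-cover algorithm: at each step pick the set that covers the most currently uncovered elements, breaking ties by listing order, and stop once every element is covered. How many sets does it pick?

4

Pick 1: A7 covers 5 new elements (a, e, f, h, i).
Pick 2: A2 covers 2 new elements (c, g).
Pick 3: A1 covers 1 new elements (b).
Pick 4: A5 covers 1 new elements (d).
Greedy uses 4 sets.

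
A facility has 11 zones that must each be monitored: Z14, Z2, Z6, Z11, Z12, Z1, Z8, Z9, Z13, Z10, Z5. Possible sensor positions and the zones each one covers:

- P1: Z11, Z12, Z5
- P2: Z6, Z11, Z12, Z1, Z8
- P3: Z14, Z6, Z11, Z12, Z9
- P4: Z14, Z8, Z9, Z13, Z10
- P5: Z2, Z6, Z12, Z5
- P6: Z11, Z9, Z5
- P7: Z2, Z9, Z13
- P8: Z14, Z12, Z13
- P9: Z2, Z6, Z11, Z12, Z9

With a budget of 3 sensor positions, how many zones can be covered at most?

Choosing P2, P4, P5 covers {Z14, Z2, Z6, Z11, Z12, Z1, Z8, Z9, Z13, Z10, Z5} — 11 zones.
That is all 11 zones.

11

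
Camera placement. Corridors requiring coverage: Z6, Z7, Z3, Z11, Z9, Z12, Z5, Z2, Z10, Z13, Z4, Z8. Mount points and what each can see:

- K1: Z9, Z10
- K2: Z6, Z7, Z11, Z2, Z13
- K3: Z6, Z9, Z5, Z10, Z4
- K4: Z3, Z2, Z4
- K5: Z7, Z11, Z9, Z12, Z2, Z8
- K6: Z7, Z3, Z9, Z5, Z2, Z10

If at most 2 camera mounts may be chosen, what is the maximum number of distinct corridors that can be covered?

10

Choosing K3, K5 covers {Z6, Z7, Z11, Z9, Z12, Z5, Z2, Z10, Z4, Z8} — 10 corridors.
No choice of 2 camera mounts does better; here Z3, Z13 are left uncovered.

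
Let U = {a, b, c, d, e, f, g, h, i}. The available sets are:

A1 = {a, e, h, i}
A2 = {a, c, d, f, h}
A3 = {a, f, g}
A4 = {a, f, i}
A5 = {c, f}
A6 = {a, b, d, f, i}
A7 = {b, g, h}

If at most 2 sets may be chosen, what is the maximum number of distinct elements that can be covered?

7

Choosing A1, A2 covers {a, c, d, e, f, h, i} — 7 elements.
No choice of 2 sets does better; here b, g are left uncovered.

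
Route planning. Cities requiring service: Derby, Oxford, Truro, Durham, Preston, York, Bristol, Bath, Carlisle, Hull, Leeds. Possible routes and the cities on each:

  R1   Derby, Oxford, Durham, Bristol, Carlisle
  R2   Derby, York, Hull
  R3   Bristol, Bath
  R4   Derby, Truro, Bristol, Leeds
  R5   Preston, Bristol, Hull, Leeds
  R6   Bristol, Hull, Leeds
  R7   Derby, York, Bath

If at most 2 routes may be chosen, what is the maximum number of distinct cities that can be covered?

8

Choosing R1, R5 covers {Derby, Oxford, Durham, Preston, Bristol, Carlisle, Hull, Leeds} — 8 cities.
No choice of 2 routes does better; here Truro, York, Bath are left uncovered.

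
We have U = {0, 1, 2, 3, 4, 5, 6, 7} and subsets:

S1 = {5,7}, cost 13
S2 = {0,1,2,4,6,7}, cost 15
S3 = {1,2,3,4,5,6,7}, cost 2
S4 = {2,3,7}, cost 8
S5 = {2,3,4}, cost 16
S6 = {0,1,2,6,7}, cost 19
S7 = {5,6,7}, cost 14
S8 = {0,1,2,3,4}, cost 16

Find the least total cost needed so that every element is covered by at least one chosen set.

S2, S3 cover every element at cost 15 + 2 = 17.
Any cover uses at least 2 sets; among all covering selections none totals below 17.

17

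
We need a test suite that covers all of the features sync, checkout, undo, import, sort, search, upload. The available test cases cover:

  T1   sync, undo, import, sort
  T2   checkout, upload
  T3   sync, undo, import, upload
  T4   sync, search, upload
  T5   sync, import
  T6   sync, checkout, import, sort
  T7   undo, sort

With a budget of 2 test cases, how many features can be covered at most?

Choosing T1, T2 covers {sync, checkout, undo, import, sort, upload} — 6 features.
No choice of 2 test cases does better; here search is left uncovered.

6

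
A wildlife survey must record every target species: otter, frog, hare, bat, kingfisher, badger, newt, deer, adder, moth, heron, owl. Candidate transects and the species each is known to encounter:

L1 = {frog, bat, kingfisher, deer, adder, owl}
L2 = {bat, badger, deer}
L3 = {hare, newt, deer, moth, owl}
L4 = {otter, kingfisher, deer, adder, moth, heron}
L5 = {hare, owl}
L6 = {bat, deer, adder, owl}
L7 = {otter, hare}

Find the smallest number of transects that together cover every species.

4

L1, L2, L3, L4 together cover {otter, frog, hare, bat, kingfisher, badger, newt, deer, adder, moth, heron, owl} — every species.
No 3 of the 7 transects cover everything (all 35 triples fall short), so 4 is minimum.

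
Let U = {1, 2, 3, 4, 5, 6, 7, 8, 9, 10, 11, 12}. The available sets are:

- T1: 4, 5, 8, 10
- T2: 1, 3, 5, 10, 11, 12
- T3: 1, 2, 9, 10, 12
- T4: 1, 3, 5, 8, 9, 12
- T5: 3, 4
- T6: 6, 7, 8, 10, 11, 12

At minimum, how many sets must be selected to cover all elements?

T1, T2, T3, T6 together cover {1, 2, 3, 4, 5, 6, 7, 8, 9, 10, 11, 12} — every element.
No 3 of the 6 sets cover everything (all 20 triples fall short), so 4 is minimum.

4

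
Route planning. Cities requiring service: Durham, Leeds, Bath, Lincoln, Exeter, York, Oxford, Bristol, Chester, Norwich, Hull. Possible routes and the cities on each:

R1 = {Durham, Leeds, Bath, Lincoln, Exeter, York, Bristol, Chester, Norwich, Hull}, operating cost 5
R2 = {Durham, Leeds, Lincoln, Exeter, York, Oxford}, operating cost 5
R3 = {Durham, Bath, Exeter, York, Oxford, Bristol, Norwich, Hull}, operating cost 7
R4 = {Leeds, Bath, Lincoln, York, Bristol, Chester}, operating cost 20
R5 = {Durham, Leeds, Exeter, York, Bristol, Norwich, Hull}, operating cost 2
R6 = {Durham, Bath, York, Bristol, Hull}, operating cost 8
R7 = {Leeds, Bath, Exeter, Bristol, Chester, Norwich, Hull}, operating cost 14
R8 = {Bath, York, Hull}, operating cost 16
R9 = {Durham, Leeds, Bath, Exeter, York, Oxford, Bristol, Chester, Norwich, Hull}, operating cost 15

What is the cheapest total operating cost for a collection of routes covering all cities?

R1, R2 cover every city at operating cost 5 + 5 = 10.
Any cover uses at least 2 routes; among all covering selections none totals below 10.

10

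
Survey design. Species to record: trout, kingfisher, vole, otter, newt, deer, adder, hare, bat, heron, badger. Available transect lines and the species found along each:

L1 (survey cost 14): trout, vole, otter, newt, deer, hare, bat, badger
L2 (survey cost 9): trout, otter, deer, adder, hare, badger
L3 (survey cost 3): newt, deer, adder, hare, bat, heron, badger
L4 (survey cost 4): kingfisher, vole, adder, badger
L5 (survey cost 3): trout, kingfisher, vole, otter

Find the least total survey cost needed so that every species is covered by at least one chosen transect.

6

L3, L5 cover every species at survey cost 3 + 3 = 6.
Any cover uses at least 2 transects; among all covering selections none totals below 6.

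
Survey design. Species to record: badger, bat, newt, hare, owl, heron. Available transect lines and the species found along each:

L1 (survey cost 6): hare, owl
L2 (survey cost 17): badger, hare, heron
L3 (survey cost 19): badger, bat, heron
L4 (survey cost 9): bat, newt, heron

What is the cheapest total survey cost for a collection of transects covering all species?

32

L1, L2, L4 cover every species at survey cost 6 + 17 + 9 = 32.
Any cover uses at least 3 transects; among all covering selections none totals below 32.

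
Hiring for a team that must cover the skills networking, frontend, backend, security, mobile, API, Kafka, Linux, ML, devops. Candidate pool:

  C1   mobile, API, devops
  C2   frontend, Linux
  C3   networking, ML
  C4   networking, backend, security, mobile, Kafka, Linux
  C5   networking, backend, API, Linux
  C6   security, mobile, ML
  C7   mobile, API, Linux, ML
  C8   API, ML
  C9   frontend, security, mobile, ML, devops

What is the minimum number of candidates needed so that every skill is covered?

3

C1, C4, C9 together cover {networking, frontend, backend, security, mobile, API, Kafka, Linux, ML, devops} — every skill.
No 2 of the 9 candidates cover everything (all 36 pairs fall short), so 3 is minimum.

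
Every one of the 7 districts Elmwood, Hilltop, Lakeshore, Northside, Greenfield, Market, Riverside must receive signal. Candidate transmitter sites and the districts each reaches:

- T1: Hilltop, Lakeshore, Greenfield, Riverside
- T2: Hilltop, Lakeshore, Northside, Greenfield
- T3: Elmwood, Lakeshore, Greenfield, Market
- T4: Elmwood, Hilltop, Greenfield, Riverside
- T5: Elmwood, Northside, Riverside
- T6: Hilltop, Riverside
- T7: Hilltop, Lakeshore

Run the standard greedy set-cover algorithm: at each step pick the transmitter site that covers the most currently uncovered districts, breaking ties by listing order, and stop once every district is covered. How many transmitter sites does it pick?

Pick 1: T1 covers 4 new districts (Hilltop, Lakeshore, Greenfield, Riverside).
Pick 2: T3 covers 2 new districts (Elmwood, Market).
Pick 3: T2 covers 1 new districts (Northside).
Greedy uses 3 transmitter sites.

3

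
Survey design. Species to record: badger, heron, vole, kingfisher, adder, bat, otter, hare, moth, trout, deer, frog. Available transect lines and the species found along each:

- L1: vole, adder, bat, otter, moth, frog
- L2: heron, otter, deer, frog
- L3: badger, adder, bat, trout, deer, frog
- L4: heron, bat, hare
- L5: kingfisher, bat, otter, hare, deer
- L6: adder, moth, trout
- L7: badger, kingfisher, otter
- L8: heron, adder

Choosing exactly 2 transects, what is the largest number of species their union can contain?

9

Choosing L1, L3 covers {badger, vole, adder, bat, otter, moth, trout, deer, frog} — 9 species.
No choice of 2 transects does better; here heron, kingfisher, hare are left uncovered.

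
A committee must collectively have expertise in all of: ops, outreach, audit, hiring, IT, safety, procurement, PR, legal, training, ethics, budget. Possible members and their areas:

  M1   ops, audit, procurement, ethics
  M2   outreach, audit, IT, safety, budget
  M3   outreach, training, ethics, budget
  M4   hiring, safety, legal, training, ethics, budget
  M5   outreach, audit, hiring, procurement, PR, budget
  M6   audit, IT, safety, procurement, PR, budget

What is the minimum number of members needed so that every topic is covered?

M1, M2, M4, M5 together cover {ops, outreach, audit, hiring, IT, safety, procurement, PR, legal, training, ethics, budget} — every topic.
No 3 of the 6 members cover everything (all 20 triples fall short), so 4 is minimum.

4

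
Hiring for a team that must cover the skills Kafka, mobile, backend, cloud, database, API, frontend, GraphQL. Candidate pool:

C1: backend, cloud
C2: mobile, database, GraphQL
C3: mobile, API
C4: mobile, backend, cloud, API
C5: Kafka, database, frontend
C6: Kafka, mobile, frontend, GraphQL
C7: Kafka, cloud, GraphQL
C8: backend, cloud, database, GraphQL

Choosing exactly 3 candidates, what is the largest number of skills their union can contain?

Choosing C2, C4, C5 covers {Kafka, mobile, backend, cloud, database, API, frontend, GraphQL} — 8 skills.
That is all 8 skills.

8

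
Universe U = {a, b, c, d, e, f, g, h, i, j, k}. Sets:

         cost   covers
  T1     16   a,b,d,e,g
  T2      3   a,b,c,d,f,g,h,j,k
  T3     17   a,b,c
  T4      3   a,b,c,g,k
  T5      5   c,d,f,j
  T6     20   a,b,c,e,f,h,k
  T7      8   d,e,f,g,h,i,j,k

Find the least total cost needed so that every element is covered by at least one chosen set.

T2, T7 cover every element at cost 3 + 8 = 11.
Any cover uses at least 2 sets; among all covering selections none totals below 11.

11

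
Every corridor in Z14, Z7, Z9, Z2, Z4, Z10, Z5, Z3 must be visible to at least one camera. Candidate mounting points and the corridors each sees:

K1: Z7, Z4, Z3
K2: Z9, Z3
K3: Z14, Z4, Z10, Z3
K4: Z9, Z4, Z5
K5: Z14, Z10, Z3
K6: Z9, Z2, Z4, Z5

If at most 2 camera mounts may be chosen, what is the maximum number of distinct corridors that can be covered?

Choosing K3, K6 covers {Z14, Z9, Z2, Z4, Z10, Z5, Z3} — 7 corridors.
No choice of 2 camera mounts does better; here Z7 is left uncovered.

7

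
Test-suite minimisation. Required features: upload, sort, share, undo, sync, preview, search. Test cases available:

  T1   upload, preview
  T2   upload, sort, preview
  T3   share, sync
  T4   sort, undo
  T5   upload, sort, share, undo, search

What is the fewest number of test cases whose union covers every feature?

3

T1, T3, T5 together cover {upload, sort, share, undo, sync, preview, search} — every feature.
No 2 of the 5 test cases cover everything (all 10 pairs fall short), so 3 is minimum.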